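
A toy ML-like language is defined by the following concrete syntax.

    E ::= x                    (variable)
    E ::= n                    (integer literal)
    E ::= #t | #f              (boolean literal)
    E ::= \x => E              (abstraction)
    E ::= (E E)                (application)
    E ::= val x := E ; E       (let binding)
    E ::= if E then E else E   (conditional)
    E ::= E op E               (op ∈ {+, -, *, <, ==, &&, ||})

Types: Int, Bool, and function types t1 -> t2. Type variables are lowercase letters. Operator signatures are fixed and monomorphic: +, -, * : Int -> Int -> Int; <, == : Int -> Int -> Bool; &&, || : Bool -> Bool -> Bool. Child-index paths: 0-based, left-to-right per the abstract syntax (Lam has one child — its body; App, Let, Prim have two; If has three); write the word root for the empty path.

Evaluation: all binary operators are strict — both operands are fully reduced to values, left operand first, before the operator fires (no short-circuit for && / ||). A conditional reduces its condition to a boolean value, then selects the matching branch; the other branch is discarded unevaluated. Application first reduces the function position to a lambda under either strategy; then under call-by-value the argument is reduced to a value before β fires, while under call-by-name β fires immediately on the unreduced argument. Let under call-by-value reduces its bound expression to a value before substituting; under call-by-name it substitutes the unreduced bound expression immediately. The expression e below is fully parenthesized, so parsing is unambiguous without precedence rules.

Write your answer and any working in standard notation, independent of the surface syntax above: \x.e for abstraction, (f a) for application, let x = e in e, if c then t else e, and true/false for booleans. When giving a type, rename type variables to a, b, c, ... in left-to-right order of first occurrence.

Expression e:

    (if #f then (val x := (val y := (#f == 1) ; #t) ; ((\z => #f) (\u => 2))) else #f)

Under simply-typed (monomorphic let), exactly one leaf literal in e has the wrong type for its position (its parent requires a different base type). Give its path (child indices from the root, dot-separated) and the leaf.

Answer: 1.0.0.0 : false

Derivation:
  unify Bool ~ Bool
  unify Bool ~ Int
  FAIL: mismatch Bool ~ Int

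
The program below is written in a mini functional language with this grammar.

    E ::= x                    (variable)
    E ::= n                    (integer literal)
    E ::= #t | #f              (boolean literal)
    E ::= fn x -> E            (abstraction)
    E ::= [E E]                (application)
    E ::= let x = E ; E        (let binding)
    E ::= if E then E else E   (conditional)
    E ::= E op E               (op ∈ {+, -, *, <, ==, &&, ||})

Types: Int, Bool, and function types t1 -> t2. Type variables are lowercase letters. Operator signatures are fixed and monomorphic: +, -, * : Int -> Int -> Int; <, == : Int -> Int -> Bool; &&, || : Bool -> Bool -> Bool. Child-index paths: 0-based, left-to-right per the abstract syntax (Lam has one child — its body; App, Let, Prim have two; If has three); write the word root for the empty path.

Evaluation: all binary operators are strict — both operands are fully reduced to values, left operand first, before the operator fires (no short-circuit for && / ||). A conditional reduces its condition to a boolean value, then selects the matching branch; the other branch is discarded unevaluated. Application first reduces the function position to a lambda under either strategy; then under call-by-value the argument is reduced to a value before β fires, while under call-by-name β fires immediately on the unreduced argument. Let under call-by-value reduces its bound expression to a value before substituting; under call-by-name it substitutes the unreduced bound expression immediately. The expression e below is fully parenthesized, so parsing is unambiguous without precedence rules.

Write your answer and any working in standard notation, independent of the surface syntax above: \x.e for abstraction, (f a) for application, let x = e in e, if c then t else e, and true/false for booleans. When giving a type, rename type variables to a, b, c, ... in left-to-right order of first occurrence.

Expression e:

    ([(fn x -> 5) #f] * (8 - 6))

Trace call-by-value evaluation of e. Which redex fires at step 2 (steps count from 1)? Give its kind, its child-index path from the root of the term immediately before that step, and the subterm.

Trace:
step 0: (((\x.5) false) * (8 - 6))
step 1: [beta@0] (5 * (8 - 6))
step 2: [delta@1] (5 * 2)

Answer: delta at 1 : (8 - 6)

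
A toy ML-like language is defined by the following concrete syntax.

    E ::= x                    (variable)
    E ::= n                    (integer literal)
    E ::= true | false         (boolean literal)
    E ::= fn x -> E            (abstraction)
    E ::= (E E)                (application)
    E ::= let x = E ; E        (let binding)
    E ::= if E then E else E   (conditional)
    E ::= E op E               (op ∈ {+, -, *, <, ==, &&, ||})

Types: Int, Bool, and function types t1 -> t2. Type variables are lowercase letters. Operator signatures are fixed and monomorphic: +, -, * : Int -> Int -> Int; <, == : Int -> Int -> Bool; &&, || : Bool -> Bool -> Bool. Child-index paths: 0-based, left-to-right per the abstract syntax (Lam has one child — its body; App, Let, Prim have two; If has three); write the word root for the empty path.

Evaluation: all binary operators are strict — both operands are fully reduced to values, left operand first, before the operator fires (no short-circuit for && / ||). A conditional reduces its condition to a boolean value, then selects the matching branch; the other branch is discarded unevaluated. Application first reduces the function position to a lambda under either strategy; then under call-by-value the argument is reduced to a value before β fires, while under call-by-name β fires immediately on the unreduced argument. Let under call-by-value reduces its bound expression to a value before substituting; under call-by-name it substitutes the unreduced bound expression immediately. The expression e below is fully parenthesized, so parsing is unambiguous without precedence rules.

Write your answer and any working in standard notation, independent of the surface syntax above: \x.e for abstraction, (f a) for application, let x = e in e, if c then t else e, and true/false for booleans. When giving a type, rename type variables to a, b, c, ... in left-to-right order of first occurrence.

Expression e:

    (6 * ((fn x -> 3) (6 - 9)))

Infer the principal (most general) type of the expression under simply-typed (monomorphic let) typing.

Answer: Int

Derivation:
  unify Int ~ Int
\x._ : a -> Int
  unify Int ~ Int
  unify Int ~ Int
  unify a -> Int ~ Int -> b
  unify a ~ Int
  unify Int ~ b
_ _ : Int
  unify Int ~ Int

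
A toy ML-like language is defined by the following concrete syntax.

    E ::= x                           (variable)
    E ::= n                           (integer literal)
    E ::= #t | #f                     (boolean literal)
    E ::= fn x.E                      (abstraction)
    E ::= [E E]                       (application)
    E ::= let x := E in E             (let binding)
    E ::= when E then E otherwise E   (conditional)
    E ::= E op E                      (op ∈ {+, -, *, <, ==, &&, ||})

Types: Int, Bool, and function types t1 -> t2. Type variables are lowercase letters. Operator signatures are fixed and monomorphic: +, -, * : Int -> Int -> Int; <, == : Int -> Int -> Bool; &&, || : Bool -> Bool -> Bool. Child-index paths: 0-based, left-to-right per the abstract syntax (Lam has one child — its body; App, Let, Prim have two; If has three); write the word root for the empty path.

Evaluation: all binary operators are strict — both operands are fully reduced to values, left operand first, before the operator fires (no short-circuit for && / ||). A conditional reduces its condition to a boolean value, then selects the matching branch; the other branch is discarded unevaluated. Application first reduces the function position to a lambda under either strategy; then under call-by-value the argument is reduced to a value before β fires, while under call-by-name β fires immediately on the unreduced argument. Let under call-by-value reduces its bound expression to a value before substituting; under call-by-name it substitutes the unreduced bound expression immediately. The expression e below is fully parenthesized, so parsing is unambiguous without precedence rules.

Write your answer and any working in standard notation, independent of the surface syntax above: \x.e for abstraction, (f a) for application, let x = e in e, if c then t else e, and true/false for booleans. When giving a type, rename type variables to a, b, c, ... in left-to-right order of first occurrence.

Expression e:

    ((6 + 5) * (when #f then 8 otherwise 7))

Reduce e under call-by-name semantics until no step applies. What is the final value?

Answer: 77

Trace:
step 0: ((6 + 5) * (if false then 8 else 7))
step 1: [delta@0] (11 * (if false then 8 else 7))
step 2: [if@1] (11 * 7)
step 3: [delta@root] 77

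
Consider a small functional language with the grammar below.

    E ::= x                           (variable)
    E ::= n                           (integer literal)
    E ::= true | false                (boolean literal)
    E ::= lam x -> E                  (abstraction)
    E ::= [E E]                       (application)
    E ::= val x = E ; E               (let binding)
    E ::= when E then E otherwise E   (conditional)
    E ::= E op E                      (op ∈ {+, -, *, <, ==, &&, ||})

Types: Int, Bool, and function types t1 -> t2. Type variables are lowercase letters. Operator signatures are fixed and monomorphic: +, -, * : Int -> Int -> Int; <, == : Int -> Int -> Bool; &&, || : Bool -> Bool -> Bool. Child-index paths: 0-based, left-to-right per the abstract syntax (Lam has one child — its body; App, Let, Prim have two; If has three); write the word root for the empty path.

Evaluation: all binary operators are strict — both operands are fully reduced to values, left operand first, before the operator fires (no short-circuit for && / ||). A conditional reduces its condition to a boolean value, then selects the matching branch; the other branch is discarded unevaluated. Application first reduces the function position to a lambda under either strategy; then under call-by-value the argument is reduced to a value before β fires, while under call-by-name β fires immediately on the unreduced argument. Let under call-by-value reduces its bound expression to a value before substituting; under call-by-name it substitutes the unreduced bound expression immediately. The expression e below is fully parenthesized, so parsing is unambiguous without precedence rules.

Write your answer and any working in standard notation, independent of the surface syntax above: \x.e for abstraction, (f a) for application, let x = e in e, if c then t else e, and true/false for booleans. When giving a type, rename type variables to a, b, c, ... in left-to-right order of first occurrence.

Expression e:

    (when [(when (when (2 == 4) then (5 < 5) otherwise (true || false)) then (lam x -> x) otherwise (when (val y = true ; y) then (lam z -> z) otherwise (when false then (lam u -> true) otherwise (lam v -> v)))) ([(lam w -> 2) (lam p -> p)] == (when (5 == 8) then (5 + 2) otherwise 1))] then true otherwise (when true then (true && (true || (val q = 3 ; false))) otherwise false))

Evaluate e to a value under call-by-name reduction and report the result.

Answer: true

Derivation:
step 0: (if ((if (if (2 == 4) then (5 < 5) else (true || false)) then (\x.x) else (if (let y = true in y) then (\z.z) else (if false then (\u.true) else (\v.v)))) (((\w.2) (\p.p)) == (if (5 == 8) then (5 + 2) else 1))) then true else (if true then (true && (true || (let q = 3 in false))) else false))
step 1: [delta@0.0.0.0] (if ((if (if false then (5 < 5) else (true || false)) then (\x.x) else (if (let y = true in y) then (\z.z) else (if false then (\u.true) else (\v.v)))) (((\w.2) (\p.p)) == (if (5 == 8) then (5 + 2) else 1))) then true else (if true then (true && (true || (let q = 3 in false))) else false))
step 2: [if@0.0.0] (if ((if (true || false) then (\x.x) else (if (let y = true in y) then (\z.z) else (if false then (\u.true) else (\v.v)))) (((\w.2) (\p.p)) == (if (5 == 8) then (5 + 2) else 1))) then true else (if true then (true && (true || (let q = 3 in false))) else false))
step 3: [delta@0.0.0] (if ((if true then (\x.x) else (if (let y = true in y) then (\z.z) else (if false then (\u.true) else (\v.v)))) (((\w.2) (\p.p)) == (if (5 == 8) then (5 + 2) else 1))) then true else (if true then (true && (true || (let q = 3 in false))) else false))
step 4: [if@0.0] (if ((\x.x) (((\w.2) (\p.p)) == (if (5 == 8) then (5 + 2) else 1))) then true else (if true then (true && (true || (let q = 3 in false))) else false))
step 5: [beta@0] (if (((\w.2) (\p.p)) == (if (5 == 8) then (5 + 2) else 1)) then true else (if true then (true && (true || (let q = 3 in false))) else false))
step 6: [beta@0.0] (if (2 == (if (5 == 8) then (5 + 2) else 1)) then true else (if true then (true && (true || (let q = 3 in false))) else false))
step 7: [delta@0.1.0] (if (2 == (if false then (5 + 2) else 1)) then true else (if true then (true && (true || (let q = 3 in false))) else false))
step 8: [if@0.1] (if (2 == 1) then true else (if true then (true && (true || (let q = 3 in false))) else false))
step 9: [delta@0] (if false then true else (if true then (true && (true || (let q = 3 in false))) else false))
step 10: [if@root] (if true then (true && (true || (let q = 3 in false))) else false)
step 11: [if@root] (true && (true || (let q = 3 in false)))
step 12: [let@1.1] (true && (true || false))
step 13: [delta@1] (true && true)
step 14: [delta@root] true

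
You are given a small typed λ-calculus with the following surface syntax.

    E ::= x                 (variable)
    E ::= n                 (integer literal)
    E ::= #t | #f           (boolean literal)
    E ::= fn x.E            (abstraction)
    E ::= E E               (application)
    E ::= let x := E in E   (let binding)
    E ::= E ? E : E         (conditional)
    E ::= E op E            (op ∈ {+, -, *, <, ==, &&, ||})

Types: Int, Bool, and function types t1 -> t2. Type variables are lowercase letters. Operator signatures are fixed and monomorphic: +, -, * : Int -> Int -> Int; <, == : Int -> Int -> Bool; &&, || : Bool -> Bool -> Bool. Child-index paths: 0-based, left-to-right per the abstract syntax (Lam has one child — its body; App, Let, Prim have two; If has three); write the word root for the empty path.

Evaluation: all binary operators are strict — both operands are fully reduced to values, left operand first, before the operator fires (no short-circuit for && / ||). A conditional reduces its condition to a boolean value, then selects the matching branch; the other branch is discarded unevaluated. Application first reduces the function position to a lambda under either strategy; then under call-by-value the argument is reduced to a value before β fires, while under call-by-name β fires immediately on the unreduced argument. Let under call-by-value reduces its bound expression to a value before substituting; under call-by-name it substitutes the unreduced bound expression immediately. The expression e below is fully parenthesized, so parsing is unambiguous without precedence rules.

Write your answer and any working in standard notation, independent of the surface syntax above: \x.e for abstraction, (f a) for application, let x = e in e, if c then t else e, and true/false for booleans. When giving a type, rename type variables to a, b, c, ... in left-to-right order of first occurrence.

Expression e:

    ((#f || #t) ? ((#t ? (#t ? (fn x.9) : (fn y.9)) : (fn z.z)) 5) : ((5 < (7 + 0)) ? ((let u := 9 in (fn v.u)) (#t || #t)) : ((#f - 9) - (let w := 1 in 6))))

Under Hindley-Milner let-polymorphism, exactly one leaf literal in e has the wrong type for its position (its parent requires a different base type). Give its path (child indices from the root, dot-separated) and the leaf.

Working:
  unify Bool ~ Bool
  unify Bool ~ Bool
  unify Bool ~ Bool
  unify Bool ~ Bool
  unify Bool ~ Bool
\x._ : a -> Int
\y._ : b -> Int
  unify a -> Int ~ b -> Int
  unify a ~ b
  unify Int ~ Int
z : c
\z._ : c -> c
  unify b -> Int ~ c -> c
  unify b ~ c
  unify Int ~ c
  unify Int -> Int ~ Int -> d
  unify Int ~ Int
  unify Int ~ d
_ _ : Int
  unify Int ~ Int
  unify Int ~ Int
  unify Int ~ Int
  unify Int ~ Int
  unify Bool ~ Bool
let u : Int
u : Int
\v._ : e -> Int
  unify Bool ~ Bool
  unify Bool ~ Bool
  unify e -> Int ~ Bool -> f
  unify e ~ Bool
  unify Int ~ f
_ _ : Int
  unify Bool ~ Int
  FAIL: mismatch Bool ~ Int

Answer: 2.2.0.0 : false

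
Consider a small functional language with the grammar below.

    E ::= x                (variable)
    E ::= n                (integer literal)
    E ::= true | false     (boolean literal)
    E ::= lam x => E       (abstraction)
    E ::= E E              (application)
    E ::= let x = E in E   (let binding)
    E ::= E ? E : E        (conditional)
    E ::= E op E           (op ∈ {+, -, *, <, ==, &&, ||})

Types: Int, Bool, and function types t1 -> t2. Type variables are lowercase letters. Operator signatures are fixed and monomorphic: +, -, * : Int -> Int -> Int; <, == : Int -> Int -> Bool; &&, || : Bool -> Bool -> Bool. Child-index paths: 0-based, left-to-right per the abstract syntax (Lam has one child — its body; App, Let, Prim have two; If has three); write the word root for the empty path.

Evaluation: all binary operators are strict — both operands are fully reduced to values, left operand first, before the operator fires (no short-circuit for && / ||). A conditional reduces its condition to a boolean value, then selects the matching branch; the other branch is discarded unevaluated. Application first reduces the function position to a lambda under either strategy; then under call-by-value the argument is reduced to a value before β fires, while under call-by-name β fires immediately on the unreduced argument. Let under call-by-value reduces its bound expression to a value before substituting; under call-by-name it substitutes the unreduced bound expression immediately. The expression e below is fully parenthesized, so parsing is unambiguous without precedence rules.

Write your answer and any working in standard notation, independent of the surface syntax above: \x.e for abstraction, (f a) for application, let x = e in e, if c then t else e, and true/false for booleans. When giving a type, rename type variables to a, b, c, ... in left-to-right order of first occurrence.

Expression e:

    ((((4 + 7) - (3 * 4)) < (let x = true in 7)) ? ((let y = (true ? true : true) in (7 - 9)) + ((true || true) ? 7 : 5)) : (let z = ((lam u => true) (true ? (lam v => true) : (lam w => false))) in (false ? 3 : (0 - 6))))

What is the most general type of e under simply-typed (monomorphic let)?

Working:
  unify Int ~ Int
  unify Int ~ Int
  unify Int ~ Int
  unify Int ~ Int
  unify Int ~ Int
  unify Int ~ Int
  unify Int ~ Int
let x : Bool
  unify Int ~ Int
  unify Bool ~ Bool
  unify Bool ~ Bool
  unify Bool ~ Bool
let y : Bool
  unify Int ~ Int
  unify Int ~ Int
  unify Int ~ Int
  unify Bool ~ Bool
  unify Bool ~ Bool
  unify Bool ~ Bool
  unify Int ~ Int
  unify Int ~ Int
\u._ : a -> Bool
  unify Bool ~ Bool
\v._ : b -> Bool
\w._ : c -> Bool
  unify b -> Bool ~ c -> Bool
  unify b ~ c
  unify Bool ~ Bool
  unify a -> Bool ~ (c -> Bool) -> d
  unify a ~ c -> Bool
  unify Bool ~ d
_ _ : Bool
let z : Bool
  unify Bool ~ Bool
  unify Int ~ Int
  unify Int ~ Int
  unify Int ~ Int
  unify Int ~ Int

Answer: Int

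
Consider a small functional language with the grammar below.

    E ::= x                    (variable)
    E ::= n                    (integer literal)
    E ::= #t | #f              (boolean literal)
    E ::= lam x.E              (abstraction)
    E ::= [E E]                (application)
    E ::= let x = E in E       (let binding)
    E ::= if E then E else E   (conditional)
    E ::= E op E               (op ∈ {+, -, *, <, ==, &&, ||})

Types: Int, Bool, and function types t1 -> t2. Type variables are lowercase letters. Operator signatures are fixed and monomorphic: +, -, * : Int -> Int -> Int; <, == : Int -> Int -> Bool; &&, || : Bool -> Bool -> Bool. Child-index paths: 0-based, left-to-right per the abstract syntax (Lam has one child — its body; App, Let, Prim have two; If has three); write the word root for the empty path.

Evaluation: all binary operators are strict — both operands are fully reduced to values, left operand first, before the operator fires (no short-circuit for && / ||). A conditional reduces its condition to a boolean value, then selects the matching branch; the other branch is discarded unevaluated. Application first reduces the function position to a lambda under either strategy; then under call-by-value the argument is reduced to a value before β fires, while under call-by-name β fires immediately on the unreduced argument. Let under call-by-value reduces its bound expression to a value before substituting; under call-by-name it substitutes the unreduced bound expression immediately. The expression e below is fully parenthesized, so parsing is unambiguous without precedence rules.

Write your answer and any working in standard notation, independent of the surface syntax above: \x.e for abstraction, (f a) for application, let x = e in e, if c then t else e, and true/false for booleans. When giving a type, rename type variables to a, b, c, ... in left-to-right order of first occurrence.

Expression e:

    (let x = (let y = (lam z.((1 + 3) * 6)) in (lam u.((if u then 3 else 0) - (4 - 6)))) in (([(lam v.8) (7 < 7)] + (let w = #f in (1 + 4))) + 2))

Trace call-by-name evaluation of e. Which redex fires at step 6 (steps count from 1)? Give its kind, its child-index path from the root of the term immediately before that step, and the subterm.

Working:
step 0: (let x = (let y = (\z.((1 + 3) * 6)) in (\u.((if u then 3 else 0) - (4 - 6)))) in ((((\v.8) (7 < 7)) + (let w = false in (1 + 4))) + 2))
step 1: [let@root] ((((\v.8) (7 < 7)) + (let w = false in (1 + 4))) + 2)
step 2: [beta@0.0] ((8 + (let w = false in (1 + 4))) + 2)
step 3: [let@0.1] ((8 + (1 + 4)) + 2)
step 4: [delta@0.1] ((8 + 5) + 2)
step 5: [delta@0] (13 + 2)
step 6: [delta@root] 15

Answer: delta at root : (13 + 2)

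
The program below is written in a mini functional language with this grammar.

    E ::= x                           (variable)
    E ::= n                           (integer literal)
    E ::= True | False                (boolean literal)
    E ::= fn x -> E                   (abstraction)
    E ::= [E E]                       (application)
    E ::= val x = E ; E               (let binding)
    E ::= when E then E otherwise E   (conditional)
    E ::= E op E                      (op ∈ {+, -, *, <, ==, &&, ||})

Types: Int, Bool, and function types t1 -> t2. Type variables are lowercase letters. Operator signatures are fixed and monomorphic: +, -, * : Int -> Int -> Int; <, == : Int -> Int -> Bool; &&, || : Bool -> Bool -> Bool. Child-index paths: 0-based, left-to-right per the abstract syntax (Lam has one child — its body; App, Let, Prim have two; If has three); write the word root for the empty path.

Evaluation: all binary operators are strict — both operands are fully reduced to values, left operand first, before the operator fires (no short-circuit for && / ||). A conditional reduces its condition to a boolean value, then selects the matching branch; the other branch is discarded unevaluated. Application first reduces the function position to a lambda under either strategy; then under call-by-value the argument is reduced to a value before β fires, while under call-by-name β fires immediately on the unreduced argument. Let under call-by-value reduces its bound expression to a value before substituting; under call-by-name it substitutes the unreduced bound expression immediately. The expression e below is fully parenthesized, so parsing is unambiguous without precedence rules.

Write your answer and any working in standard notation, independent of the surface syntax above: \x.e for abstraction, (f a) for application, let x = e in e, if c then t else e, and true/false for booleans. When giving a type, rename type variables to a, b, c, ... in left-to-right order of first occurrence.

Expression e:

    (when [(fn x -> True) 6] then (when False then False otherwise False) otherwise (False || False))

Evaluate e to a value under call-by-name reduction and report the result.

Answer: false

Working:
step 0: (if ((\x.true) 6) then (if false then false else false) else (false || false))
step 1: [beta@0] (if true then (if false then false else false) else (false || false))
step 2: [if@root] (if false then false else false)
step 3: [if@root] false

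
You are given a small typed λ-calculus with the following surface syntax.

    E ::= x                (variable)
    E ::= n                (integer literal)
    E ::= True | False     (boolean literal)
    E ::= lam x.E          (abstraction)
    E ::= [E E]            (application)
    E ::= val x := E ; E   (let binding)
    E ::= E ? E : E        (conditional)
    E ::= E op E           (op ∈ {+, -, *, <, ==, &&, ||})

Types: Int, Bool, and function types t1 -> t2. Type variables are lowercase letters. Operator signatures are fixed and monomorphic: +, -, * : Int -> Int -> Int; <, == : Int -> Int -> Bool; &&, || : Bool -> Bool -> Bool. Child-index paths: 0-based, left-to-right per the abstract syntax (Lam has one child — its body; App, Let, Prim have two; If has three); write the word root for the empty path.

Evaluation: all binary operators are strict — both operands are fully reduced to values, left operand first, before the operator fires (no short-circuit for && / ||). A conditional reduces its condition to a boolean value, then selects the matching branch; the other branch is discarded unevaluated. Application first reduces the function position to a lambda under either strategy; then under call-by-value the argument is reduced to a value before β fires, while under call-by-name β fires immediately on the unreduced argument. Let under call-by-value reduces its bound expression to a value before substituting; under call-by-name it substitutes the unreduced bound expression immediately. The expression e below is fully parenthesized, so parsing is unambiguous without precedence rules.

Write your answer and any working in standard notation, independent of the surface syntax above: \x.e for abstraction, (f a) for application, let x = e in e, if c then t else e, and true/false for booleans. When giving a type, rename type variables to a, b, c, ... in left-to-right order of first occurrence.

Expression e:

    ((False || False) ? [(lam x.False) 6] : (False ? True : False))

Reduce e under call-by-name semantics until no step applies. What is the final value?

Trace:
step 0: (if (false || false) then ((\x.false) 6) else (if false then true else false))
step 1: [delta@0] (if false then ((\x.false) 6) else (if false then true else false))
step 2: [if@root] (if false then true else false)
step 3: [if@root] false

Answer: false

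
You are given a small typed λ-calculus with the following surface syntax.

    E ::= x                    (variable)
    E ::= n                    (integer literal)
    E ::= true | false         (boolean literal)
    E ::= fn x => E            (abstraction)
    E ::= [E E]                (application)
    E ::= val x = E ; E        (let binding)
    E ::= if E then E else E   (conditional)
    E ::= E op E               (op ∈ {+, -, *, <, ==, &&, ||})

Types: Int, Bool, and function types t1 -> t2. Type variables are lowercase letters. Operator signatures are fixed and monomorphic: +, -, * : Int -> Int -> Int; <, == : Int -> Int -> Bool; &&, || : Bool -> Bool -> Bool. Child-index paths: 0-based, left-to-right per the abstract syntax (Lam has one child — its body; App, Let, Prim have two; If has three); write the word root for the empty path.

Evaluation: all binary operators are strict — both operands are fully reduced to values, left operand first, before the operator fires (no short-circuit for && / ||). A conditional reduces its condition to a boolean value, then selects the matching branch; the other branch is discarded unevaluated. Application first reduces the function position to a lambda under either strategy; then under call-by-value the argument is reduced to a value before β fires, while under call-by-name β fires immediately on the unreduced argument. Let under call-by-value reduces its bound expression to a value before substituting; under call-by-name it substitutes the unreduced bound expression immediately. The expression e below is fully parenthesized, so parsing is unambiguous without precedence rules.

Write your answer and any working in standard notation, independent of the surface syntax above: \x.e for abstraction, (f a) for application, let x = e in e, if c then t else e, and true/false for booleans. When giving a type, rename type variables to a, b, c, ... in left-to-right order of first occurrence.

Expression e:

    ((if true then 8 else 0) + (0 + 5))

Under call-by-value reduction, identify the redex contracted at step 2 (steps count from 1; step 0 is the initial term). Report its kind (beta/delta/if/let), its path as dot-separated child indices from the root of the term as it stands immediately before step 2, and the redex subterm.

Answer: delta at 1 : (0 + 5)

Working:
step 0: ((if true then 8 else 0) + (0 + 5))
step 1: [if@0] (8 + (0 + 5))
step 2: [delta@1] (8 + 5)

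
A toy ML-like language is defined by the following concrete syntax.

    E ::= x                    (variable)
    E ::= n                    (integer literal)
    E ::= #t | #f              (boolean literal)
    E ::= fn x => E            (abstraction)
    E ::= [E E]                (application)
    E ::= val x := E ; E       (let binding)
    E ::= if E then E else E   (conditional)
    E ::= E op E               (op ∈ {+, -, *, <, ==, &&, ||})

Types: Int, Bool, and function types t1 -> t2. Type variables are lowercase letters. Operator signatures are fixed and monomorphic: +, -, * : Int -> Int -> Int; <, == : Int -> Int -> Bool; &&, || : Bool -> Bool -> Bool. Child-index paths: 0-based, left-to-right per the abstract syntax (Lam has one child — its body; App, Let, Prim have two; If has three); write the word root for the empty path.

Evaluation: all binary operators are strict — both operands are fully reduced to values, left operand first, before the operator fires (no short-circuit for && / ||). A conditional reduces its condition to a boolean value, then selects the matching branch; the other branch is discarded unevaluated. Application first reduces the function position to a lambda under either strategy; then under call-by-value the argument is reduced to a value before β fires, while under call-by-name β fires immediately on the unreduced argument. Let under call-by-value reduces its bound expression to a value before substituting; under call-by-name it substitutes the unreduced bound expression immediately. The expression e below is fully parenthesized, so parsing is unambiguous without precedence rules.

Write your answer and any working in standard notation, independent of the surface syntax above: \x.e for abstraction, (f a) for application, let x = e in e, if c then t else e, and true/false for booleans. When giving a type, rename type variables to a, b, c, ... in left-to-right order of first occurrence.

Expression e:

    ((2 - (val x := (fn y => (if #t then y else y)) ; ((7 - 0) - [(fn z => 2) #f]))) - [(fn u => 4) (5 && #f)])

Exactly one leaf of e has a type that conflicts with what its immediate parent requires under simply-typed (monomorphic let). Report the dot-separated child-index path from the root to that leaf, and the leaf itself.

Answer: 1.1.0 : 5

Derivation:
  unify Int ~ Int
  unify Bool ~ Bool
y : a
y : a
  unify a ~ a
\y._ : a -> a
let x : a -> a
  unify Int ~ Int
  unify Int ~ Int
  unify Int ~ Int
\z._ : b -> Int
  unify b -> Int ~ Bool -> c
  unify b ~ Bool
  unify Int ~ c
_ _ : Int
  unify Int ~ Int
  unify Int ~ Int
  unify Int ~ Int
\u._ : d -> Int
  unify Int ~ Bool
  FAIL: mismatch Int ~ Bool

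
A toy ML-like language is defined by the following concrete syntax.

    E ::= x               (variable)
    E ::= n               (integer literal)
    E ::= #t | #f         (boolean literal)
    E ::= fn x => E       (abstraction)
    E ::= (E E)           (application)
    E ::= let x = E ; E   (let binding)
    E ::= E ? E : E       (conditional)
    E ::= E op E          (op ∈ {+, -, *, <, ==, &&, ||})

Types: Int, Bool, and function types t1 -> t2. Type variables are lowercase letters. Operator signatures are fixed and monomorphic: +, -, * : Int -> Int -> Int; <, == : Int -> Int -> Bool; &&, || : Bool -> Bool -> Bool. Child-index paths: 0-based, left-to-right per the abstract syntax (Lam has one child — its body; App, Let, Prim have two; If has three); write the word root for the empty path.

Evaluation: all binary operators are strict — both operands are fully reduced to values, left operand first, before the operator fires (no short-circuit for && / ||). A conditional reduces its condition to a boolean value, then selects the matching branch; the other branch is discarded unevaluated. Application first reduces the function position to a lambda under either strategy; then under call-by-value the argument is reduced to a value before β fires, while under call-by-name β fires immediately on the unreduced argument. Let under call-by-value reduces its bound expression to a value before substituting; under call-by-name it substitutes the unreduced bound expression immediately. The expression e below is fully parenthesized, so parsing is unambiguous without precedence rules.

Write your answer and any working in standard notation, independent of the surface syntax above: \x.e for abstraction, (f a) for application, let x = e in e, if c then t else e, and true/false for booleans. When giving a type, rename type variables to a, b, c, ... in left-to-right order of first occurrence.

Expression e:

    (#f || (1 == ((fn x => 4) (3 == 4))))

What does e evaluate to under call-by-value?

Derivation:
step 0: (false || (1 == ((\x.4) (3 == 4))))
step 1: [delta@1.1.1] (false || (1 == ((\x.4) false)))
step 2: [beta@1.1] (false || (1 == 4))
step 3: [delta@1] (false || false)
step 4: [delta@root] false

Answer: false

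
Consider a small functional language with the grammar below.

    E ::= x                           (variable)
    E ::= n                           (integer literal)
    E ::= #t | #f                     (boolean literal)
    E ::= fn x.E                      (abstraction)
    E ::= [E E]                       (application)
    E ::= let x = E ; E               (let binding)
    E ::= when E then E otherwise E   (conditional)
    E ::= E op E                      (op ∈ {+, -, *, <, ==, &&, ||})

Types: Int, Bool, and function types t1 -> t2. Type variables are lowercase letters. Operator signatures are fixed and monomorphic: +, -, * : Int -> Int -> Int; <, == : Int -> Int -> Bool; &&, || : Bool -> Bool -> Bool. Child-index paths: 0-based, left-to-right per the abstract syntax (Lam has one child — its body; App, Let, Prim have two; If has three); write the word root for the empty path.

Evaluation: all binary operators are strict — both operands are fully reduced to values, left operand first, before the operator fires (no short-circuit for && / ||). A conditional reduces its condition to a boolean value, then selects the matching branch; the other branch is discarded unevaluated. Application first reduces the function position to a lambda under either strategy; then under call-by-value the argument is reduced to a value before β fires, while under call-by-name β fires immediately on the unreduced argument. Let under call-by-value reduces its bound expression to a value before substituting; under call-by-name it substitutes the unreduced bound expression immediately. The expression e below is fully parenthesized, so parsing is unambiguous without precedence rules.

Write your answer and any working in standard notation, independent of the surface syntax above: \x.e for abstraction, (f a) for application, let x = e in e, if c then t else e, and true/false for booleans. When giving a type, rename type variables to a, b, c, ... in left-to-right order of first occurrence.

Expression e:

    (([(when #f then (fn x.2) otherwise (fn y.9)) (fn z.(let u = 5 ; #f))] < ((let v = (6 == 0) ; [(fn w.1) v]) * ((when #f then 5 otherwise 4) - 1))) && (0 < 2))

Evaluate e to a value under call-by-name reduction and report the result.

Working:
step 0: ((((if false then (\x.2) else (\y.9)) (\z.(let u = 5 in false))) < ((let v = (6 == 0) in ((\w.1) v)) * ((if false then 5 else 4) - 1))) && (0 < 2))
step 1: [if@0.0.0] ((((\y.9) (\z.(let u = 5 in false))) < ((let v = (6 == 0) in ((\w.1) v)) * ((if false then 5 else 4) - 1))) && (0 < 2))
step 2: [beta@0.0] ((9 < ((let v = (6 == 0) in ((\w.1) v)) * ((if false then 5 else 4) - 1))) && (0 < 2))
step 3: [let@0.1.0] ((9 < (((\w.1) (6 == 0)) * ((if false then 5 else 4) - 1))) && (0 < 2))
step 4: [beta@0.1.0] ((9 < (1 * ((if false then 5 else 4) - 1))) && (0 < 2))
step 5: [if@0.1.1.0] ((9 < (1 * (4 - 1))) && (0 < 2))
step 6: [delta@0.1.1] ((9 < (1 * 3)) && (0 < 2))
step 7: [delta@0.1] ((9 < 3) && (0 < 2))
step 8: [delta@0] (false && (0 < 2))
step 9: [delta@1] (false && true)
step 10: [delta@root] false

Answer: false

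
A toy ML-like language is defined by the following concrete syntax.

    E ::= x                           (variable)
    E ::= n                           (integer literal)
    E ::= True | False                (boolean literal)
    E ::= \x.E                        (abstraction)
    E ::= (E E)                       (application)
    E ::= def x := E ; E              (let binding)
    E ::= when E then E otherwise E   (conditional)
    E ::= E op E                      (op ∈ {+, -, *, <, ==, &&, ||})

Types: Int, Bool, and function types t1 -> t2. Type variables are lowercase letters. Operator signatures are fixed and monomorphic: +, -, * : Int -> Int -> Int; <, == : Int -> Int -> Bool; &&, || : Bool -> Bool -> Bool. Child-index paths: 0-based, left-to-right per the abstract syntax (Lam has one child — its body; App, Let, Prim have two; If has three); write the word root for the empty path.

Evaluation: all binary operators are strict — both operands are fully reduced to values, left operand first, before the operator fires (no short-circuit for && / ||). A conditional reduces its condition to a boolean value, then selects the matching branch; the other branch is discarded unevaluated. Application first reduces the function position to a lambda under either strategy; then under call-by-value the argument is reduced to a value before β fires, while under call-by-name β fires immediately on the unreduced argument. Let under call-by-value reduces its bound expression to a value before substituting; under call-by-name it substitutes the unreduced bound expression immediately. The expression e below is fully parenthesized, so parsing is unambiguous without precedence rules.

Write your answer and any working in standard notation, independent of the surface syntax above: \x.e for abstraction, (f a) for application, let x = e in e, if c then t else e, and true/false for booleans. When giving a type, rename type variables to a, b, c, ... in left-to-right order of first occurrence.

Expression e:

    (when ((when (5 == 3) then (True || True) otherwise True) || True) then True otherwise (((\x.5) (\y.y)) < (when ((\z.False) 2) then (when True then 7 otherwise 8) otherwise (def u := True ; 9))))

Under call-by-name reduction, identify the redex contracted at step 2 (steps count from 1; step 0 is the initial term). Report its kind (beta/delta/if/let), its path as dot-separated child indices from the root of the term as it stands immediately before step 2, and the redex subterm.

Answer: if at 0.0 : (if false then (true || true) else true)

Derivation:
step 0: (if ((if (5 == 3) then (true || true) else true) || true) then true else (((\x.5) (\y.y)) < (if ((\z.false) 2) then (if true then 7 else 8) else (let u = true in 9))))
step 1: [delta@0.0.0] (if ((if false then (true || true) else true) || true) then true else (((\x.5) (\y.y)) < (if ((\z.false) 2) then (if true then 7 else 8) else (let u = true in 9))))
step 2: [if@0.0] (if (true || true) then true else (((\x.5) (\y.y)) < (if ((\z.false) 2) then (if true then 7 else 8) else (let u = true in 9))))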